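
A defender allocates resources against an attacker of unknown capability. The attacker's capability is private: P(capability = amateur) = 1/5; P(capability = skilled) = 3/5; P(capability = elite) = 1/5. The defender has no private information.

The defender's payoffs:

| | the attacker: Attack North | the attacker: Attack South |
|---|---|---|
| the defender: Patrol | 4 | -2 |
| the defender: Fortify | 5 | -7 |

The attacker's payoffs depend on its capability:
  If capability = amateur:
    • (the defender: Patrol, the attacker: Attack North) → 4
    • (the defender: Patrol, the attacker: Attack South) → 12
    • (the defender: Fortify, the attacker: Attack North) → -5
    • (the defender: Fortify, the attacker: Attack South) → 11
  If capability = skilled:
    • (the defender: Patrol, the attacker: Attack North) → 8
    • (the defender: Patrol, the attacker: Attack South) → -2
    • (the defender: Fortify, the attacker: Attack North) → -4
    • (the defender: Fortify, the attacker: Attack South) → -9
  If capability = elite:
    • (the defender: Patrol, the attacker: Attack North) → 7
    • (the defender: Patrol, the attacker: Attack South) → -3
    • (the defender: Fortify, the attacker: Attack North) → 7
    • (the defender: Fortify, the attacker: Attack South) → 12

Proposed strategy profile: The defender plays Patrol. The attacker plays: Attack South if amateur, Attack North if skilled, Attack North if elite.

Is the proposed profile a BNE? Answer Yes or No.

The defender plays Patrol: E[Patrol] = 1/5·(-2) + 3/5·(4) + 1/5·(4) = 14/5; E[Fortify] = 13/5. Best-responding. ✓
The attacker (capability amateur), facing Patrol: Attack North gives 4, Attack South gives 12. Proposed Attack South is best. ✓
The attacker (capability skilled), facing Patrol: Attack North gives 8, Attack South gives -2. Proposed Attack North is best. ✓
The attacker (capability elite), facing Patrol: Attack North gives 7, Attack South gives -3. Proposed Attack North is best. ✓

Yes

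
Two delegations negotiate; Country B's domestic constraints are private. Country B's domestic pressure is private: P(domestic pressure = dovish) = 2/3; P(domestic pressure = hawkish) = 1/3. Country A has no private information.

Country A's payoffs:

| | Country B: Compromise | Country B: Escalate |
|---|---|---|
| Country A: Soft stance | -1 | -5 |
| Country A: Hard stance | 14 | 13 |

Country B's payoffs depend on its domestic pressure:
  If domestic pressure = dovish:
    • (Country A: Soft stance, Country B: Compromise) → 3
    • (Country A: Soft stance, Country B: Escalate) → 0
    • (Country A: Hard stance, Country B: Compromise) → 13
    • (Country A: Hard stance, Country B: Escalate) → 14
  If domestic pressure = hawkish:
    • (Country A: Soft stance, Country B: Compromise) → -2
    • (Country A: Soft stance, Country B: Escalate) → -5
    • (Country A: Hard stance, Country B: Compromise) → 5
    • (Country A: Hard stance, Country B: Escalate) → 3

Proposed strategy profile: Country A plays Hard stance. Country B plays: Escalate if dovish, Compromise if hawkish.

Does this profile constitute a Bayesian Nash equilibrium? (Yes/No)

Yes

Country A plays Hard stance: E[Hard stance] = 2/3·(13) + 1/3·(14) = 40/3; E[Soft stance] = -11/3. Best-responding. ✓
Country B (domestic pressure dovish), facing Hard stance: Compromise gives 13, Escalate gives 14. Proposed Escalate is best. ✓
Country B (domestic pressure hawkish), facing Hard stance: Compromise gives 5, Escalate gives 3. Proposed Compromise is best. ✓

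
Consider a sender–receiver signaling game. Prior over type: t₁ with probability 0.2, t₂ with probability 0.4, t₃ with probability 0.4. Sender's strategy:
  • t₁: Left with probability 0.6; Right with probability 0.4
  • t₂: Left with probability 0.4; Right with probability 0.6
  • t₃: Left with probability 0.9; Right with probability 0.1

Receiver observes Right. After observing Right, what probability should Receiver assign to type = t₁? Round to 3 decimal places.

P(Right) = 0.2·0.4 + 0.4·0.6 + 0.4·0.1 = 0.36
P(t₁ | Right) = (0.2·0.4) / 0.36 = 0.08 / 0.36 = 0.222222

0.222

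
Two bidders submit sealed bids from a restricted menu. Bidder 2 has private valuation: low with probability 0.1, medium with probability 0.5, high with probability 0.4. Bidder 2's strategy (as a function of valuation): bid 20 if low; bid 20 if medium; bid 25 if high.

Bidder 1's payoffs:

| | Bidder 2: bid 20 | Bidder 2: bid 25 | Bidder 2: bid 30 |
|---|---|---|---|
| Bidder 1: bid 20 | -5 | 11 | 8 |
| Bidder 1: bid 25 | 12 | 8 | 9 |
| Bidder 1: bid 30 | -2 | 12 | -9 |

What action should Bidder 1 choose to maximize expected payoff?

bid 25

Compute Bidder 1's expected payoff for each action, taking the expectation over Bidder 2's type.
E[bid 20] = 0.1·(-5) + 0.5·(-5) + 0.4·(11) = 1.4
E[bid 25] = 0.1·(12) + 0.5·(12) + 0.4·(8) = 10.4
E[bid 30] = 0.1·(-2) + 0.5·(-2) + 0.4·(12) = 3.6
Best response: bid 25 (10.4 is the largest).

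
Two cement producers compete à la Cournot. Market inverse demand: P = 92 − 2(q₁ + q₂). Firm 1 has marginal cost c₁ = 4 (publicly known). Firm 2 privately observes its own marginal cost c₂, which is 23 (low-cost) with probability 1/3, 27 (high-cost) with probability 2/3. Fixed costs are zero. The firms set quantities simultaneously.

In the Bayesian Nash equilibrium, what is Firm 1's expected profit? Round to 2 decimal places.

668.15

Each type of Firm 2 best-responds to q₁; Firm 1 best-responds to the expected q₂ over Firm 2's types.
Firm 2 with cost c maximizes (92 − 2(q₁+q₂) − c)·q₂, giving q₂(c) = (92 − c − 2q₁)/4.
E[c₂] = 1/3·23 + 2/3·27 = 25.6667
Firm 1's FOC against E[q₂] yields q₁ = (92 − 2·4 + E[c₂])/6 = (92 − 8 + 25.6667)/6 = 18.2778.
E[P] = 92 − 2·(q₁ + E[q₂]) = 40.5556; Firm 1's expected profit = (E[P] − 4)·q₁ = (40.5556 − 4)·18.2778 = 668.154.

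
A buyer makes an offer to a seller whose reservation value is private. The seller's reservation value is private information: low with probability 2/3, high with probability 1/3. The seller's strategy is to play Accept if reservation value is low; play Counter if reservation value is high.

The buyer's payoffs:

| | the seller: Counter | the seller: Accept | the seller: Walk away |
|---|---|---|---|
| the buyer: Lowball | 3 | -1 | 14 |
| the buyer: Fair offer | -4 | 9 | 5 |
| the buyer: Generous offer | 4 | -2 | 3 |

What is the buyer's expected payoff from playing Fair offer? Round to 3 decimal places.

4.667

Take the expectation over the seller's reservation value, weighting each type's action by its prior probability.
E[Fair offer] = 2/3·9 + 1/3·(-4) = 6 + (-4/3) = 14/3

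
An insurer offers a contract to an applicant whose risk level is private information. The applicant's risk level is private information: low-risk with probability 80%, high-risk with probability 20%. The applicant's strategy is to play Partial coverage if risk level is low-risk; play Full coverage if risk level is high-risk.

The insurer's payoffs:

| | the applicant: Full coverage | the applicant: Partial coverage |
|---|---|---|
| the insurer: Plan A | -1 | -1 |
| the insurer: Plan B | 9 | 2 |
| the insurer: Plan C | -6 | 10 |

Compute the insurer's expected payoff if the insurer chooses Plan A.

E[Plan A] = 0.8·(-1) + 0.2·(-1) = (-0.8) + (-0.2) = -1

-1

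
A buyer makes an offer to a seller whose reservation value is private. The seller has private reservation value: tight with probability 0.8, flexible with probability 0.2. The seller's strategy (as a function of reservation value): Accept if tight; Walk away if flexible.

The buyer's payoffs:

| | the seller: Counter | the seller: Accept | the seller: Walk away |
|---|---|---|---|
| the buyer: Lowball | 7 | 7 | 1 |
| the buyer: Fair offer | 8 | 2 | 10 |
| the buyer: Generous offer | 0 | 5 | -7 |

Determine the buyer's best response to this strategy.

Lowball

E[Lowball] = 0.8·(7) + 0.2·(1) = 5.8
E[Fair offer] = 0.8·(2) + 0.2·(10) = 3.6
E[Generous offer] = 0.8·(5) + 0.2·(-7) = 2.6
Best response: Lowball (5.8 is the largest).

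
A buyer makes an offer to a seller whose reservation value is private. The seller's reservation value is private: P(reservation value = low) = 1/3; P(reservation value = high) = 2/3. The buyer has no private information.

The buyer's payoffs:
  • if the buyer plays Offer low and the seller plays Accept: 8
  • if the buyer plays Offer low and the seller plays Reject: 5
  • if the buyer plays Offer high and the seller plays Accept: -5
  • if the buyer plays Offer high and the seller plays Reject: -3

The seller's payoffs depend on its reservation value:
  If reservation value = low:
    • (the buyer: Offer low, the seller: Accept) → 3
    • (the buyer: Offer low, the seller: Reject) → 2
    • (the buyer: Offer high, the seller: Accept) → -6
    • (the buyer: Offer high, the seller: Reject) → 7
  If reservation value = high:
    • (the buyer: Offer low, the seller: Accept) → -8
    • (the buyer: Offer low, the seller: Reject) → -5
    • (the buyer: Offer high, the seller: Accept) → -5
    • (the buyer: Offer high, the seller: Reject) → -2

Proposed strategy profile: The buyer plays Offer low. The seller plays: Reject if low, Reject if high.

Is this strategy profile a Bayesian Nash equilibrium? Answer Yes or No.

No

The buyer plays Offer low: E[Offer low] = 1/3·(5) + 2/3·(5) = 5; E[Offer high] = -3. Best-responding. ✓
The seller (reservation value low), facing Offer low: Accept gives 3, Reject gives 2. Proposed Reject is not best — profitable deviation exists. ✗
The seller (reservation value high), facing Offer low: Accept gives -8, Reject gives -5. Proposed Reject is best. ✓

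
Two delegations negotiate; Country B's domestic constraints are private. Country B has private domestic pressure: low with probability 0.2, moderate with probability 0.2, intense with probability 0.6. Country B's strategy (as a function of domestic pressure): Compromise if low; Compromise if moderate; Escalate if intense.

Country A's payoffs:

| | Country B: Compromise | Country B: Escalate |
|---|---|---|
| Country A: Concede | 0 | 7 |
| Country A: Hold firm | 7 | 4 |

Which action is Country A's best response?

Hold firm

E[Concede] = 0.2·(0) + 0.2·(0) + 0.6·(7) = 4.2
E[Hold firm] = 0.2·(7) + 0.2·(7) + 0.6·(4) = 5.2
Best response: Hold firm (5.2 is the largest).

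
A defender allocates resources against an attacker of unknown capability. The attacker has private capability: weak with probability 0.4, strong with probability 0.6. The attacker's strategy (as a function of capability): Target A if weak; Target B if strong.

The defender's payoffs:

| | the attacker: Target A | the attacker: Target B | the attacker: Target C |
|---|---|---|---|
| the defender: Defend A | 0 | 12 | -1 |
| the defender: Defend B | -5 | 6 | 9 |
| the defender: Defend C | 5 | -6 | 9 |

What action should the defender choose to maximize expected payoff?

Defend A

E[Defend A] = 0.4·(0) + 0.6·(12) = 7.2
E[Defend B] = 0.4·(-5) + 0.6·(6) = 1.6
E[Defend C] = 0.4·(5) + 0.6·(-6) = -1.6
Best response: Defend A (7.2 is the largest).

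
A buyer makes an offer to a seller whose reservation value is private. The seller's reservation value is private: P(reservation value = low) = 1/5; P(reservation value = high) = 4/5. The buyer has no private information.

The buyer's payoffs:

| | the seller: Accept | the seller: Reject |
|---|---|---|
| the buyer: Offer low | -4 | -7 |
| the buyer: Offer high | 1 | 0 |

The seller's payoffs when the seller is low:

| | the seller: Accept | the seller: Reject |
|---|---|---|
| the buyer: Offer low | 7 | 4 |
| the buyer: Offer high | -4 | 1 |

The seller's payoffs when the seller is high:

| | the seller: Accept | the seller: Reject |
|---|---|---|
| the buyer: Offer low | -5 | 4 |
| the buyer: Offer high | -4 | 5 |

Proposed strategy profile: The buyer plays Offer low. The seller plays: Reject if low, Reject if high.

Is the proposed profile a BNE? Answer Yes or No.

No

A profile is a BNE iff every type of every player is best-responding given beliefs about the other side.
The buyer plays Offer low: E[Offer low] = 1/5·(-7) + 4/5·(-7) = -7; E[Offer high] = 0. Not best-responding. ✗
The seller (reservation value low), facing Offer low: Accept gives 7, Reject gives 4. Proposed Reject is not best — profitable deviation exists. ✗
The seller (reservation value high), facing Offer low: Accept gives -5, Reject gives 4. Proposed Reject is best. ✓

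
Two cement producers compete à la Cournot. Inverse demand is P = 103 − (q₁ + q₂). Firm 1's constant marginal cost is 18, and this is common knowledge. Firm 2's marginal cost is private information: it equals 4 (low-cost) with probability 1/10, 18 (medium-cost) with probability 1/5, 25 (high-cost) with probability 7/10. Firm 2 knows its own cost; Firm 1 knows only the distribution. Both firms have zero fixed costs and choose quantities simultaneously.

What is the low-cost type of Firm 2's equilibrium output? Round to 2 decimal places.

34.75

Type-c best response for Firm 2: q₂(c) = (103 − c)/2 − q₁/2.
Firm 1 maximizes expected profit; its first-order condition is 103 − 2q₁ − E[q₂] − 18 = 0.
Substituting E[q₂] and solving: E[c₂] = 21.5, so q₁ = (103 − 2·18 + 21.5)/3 = 29.5.
q₂(low-cost) = (103 − 4 − 29.5)/2 = 34.75.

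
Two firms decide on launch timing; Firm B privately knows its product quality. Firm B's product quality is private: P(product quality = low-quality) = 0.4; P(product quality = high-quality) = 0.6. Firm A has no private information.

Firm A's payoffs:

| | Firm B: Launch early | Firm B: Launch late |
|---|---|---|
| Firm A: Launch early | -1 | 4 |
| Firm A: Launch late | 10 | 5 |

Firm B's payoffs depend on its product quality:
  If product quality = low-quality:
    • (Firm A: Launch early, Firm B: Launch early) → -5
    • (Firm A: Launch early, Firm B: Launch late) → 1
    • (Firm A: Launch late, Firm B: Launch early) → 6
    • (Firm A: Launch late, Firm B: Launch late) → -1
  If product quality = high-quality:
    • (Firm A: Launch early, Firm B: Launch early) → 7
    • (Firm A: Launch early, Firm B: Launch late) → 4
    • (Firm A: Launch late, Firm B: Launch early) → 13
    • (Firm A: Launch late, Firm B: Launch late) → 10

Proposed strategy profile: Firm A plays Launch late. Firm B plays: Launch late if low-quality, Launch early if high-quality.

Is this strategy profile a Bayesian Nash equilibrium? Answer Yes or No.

No

Firm A plays Launch late: E[Launch late] = 0.4·(5) + 0.6·(10) = 8; E[Launch early] = 1. Best-responding. ✓
Firm B (product quality low-quality), facing Launch late: Launch early gives 6, Launch late gives -1. Proposed Launch late is not best — profitable deviation exists. ✗
Firm B (product quality high-quality), facing Launch late: Launch early gives 13, Launch late gives 10. Proposed Launch early is best. ✓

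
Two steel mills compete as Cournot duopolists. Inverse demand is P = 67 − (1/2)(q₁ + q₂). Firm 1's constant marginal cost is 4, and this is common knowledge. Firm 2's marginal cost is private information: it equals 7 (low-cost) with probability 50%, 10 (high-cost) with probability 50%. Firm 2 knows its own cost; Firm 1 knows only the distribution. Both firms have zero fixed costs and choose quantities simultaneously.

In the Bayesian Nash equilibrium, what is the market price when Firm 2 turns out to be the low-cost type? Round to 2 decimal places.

Type-c best response for Firm 2: q₂(c) = (67 − c) − q₁/2.
Firm 1 maximizes expected profit; its first-order condition is 67 − q₁ − (1/2)E[q₂] − 4 = 0.
Substituting E[q₂] and solving: E[c₂] = 8.5, so q₁ = (67 − 2·4 + 8.5)/(3/2) = 45.
q₂(low-cost) = 37.5, so P = 67 − (1/2)·(45 + 37.5) = 25.75.

25.75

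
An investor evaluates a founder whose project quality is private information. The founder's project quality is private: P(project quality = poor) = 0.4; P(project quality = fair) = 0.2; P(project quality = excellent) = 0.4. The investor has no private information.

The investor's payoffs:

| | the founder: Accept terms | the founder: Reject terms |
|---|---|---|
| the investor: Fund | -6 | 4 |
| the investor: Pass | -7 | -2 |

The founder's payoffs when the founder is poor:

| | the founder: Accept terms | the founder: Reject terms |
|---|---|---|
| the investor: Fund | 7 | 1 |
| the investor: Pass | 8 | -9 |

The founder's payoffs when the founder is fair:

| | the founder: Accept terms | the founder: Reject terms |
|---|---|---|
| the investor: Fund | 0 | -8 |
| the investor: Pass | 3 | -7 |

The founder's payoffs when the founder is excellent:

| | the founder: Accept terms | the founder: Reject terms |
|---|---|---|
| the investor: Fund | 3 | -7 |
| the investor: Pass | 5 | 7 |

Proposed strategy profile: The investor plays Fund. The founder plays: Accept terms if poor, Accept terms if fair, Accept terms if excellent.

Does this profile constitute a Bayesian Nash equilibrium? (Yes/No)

Yes

A profile is a BNE iff every type of every player is best-responding given beliefs about the other side.
The investor plays Fund: E[Fund] = 0.4·(-6) + 0.2·(-6) + 0.4·(-6) = -6; E[Pass] = -7. Best-responding. ✓
The founder (project quality poor), facing Fund: Accept terms gives 7, Reject terms gives 1. Proposed Accept terms is best. ✓
The founder (project quality fair), facing Fund: Accept terms gives 0, Reject terms gives -8. Proposed Accept terms is best. ✓
The founder (project quality excellent), facing Fund: Accept terms gives 3, Reject terms gives -7. Proposed Accept terms is best. ✓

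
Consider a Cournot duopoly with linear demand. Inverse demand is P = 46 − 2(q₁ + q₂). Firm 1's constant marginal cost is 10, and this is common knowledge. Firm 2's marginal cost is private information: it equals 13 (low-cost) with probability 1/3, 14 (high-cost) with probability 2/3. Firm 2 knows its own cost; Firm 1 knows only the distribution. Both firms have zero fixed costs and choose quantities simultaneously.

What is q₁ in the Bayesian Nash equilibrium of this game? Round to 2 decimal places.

6.61

Firm 2 with cost c maximizes (46 − 2(q₁+q₂) − c)·q₂, giving q₂(c) = (46 − c − 2q₁)/4.
E[c₂] = 1/3·13 + 2/3·14 = 13.6667
Firm 1's FOC against E[q₂] yields q₁ = (46 − 2·10 + E[c₂])/6 = (46 − 20 + 13.6667)/6 = 6.61111.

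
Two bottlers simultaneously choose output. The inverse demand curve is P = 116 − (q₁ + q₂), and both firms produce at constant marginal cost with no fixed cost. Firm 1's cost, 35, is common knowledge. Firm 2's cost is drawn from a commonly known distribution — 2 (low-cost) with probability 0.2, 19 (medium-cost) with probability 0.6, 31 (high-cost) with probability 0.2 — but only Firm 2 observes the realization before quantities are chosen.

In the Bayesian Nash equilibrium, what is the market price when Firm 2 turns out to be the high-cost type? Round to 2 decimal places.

62.83

Type-c best response for Firm 2: q₂(c) = (116 − c)/2 − q₁/2.
Firm 1 maximizes expected profit; its first-order condition is 116 − 2q₁ − E[q₂] − 35 = 0.
Substituting E[q₂] and solving: E[c₂] = 18, so q₁ = (116 − 2·35 + 18)/3 = 21.3333.
q₂(high-cost) = 31.8333, so P = 116 − (21.3333 + 31.8333) = 62.8333.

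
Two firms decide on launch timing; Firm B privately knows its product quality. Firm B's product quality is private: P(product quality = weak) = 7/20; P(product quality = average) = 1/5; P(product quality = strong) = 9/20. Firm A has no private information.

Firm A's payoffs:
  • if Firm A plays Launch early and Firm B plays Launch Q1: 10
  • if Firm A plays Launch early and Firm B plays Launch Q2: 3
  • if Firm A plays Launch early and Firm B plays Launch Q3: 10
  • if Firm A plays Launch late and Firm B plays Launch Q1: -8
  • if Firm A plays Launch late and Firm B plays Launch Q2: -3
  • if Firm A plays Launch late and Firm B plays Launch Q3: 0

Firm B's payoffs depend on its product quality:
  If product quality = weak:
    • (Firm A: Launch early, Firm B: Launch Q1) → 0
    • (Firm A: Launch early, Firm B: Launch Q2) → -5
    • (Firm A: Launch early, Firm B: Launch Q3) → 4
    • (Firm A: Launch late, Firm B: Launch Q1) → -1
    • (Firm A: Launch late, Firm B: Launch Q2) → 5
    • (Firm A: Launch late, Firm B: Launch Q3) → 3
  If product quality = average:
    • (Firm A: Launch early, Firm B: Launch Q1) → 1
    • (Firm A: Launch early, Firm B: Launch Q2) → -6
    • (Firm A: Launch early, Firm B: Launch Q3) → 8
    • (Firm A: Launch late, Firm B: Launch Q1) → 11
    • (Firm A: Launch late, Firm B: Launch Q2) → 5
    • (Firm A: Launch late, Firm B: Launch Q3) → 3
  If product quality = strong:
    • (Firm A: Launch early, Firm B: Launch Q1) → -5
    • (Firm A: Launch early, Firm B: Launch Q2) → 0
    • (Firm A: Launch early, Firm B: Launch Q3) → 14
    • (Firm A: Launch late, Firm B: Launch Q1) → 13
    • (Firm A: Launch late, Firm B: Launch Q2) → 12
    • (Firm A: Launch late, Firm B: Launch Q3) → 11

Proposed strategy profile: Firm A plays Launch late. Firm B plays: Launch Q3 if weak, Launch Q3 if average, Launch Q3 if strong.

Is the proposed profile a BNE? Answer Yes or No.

Firm A plays Launch late: E[Launch late] = 7/20·(0) + 1/5·(0) + 9/20·(0) = 0; E[Launch early] = 10. Not best-responding. ✗
Firm B (product quality weak), facing Launch late: Launch Q1 gives -1, Launch Q2 gives 5, Launch Q3 gives 3. Proposed Launch Q3 is not best — profitable deviation exists. ✗
Firm B (product quality average), facing Launch late: Launch Q1 gives 11, Launch Q2 gives 5, Launch Q3 gives 3. Proposed Launch Q3 is not best — profitable deviation exists. ✗
Firm B (product quality strong), facing Launch late: Launch Q1 gives 13, Launch Q2 gives 12, Launch Q3 gives 11. Proposed Launch Q3 is not best — profitable deviation exists. ✗

No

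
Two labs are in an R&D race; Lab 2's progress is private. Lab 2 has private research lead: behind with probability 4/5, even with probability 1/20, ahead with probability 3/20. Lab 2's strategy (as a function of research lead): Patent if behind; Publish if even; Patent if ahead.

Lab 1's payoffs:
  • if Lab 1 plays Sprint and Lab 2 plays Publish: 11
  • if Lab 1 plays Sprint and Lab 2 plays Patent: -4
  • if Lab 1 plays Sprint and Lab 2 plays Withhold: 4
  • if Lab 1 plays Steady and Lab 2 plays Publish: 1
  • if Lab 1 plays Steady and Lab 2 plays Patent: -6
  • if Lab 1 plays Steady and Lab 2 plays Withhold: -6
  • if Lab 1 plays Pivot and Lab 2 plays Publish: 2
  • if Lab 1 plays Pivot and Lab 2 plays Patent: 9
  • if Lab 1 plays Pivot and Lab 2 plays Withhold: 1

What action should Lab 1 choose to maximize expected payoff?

E[Sprint] = 4/5·(-4) + 1/20·(11) + 3/20·(-4) = -13/4
E[Steady] = 4/5·(-6) + 1/20·(1) + 3/20·(-6) = -113/20
E[Pivot] = 4/5·(9) + 1/20·(2) + 3/20·(9) = 173/20
Best response: Pivot (173/20 is the largest).

Pivot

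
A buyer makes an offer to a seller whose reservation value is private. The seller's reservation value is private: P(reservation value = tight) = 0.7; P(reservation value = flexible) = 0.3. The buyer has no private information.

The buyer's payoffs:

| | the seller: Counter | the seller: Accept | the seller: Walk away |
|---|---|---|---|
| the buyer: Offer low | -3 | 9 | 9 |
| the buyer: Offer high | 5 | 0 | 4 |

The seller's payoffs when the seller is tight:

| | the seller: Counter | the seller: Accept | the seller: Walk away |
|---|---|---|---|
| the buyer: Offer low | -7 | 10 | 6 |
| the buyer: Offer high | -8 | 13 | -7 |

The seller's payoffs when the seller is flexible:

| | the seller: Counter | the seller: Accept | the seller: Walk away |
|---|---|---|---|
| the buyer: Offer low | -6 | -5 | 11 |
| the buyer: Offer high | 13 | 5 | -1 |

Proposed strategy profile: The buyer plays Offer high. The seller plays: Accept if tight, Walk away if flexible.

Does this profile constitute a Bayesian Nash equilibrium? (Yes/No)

No

A profile is a BNE iff every type of every player is best-responding given beliefs about the other side.
The buyer plays Offer high: E[Offer high] = 0.7·(0) + 0.3·(4) = 1.2; E[Offer low] = 9. Not best-responding. ✗
The seller (reservation value tight), facing Offer high: Counter gives -8, Accept gives 13, Walk away gives -7. Proposed Accept is best. ✓
The seller (reservation value flexible), facing Offer high: Counter gives 13, Accept gives 5, Walk away gives -1. Proposed Walk away is not best — profitable deviation exists. ✗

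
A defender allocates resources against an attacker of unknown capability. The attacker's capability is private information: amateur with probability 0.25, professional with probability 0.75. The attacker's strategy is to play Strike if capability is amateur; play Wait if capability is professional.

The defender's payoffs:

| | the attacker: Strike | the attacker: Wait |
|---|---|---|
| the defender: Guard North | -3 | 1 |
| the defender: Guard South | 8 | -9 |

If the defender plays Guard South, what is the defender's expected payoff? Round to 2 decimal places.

-4.75

E[Guard South] = 0.25·8 + 0.75·(-9) = 2 + (-6.75) = -4.75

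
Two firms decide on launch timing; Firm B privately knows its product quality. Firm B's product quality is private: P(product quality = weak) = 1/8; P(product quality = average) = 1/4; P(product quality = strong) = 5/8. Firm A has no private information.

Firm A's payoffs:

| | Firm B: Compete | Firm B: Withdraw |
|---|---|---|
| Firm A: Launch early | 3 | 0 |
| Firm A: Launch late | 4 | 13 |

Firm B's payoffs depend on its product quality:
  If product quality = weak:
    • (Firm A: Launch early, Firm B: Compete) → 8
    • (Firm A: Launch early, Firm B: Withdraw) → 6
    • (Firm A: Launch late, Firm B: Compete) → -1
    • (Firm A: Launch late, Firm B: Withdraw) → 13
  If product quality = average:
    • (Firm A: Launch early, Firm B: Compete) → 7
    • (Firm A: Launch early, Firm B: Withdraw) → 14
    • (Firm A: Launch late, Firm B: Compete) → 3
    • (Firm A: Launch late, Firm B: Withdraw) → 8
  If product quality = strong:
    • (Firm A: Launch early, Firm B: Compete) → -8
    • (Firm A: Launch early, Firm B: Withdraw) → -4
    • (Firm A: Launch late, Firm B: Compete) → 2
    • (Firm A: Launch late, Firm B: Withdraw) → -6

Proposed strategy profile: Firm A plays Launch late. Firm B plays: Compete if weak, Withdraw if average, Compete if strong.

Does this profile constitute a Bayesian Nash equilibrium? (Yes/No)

Firm A plays Launch late: E[Launch late] = 1/8·(4) + 1/4·(13) + 5/8·(4) = 25/4; E[Launch early] = 9/4. Best-responding. ✓
Firm B (product quality weak), facing Launch late: Compete gives -1, Withdraw gives 13. Proposed Compete is not best — profitable deviation exists. ✗
Firm B (product quality average), facing Launch late: Compete gives 3, Withdraw gives 8. Proposed Withdraw is best. ✓
Firm B (product quality strong), facing Launch late: Compete gives 2, Withdraw gives -6. Proposed Compete is best. ✓

No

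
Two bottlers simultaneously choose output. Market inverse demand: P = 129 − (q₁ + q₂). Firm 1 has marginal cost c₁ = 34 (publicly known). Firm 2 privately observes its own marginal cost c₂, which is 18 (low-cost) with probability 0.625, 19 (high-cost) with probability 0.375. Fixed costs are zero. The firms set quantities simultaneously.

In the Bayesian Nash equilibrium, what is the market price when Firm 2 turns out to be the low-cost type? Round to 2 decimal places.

Type-c best response for Firm 2: q₂(c) = (129 − c)/2 − q₁/2.
Firm 1 maximizes expected profit; its first-order condition is 129 − 2q₁ − E[q₂] − 34 = 0.
Substituting E[q₂] and solving: E[c₂] = 18.375, so q₁ = (129 − 2·34 + 18.375)/3 = 26.4583.
q₂(low-cost) = 42.2708, so P = 129 − (26.4583 + 42.2708) = 60.2708.

60.27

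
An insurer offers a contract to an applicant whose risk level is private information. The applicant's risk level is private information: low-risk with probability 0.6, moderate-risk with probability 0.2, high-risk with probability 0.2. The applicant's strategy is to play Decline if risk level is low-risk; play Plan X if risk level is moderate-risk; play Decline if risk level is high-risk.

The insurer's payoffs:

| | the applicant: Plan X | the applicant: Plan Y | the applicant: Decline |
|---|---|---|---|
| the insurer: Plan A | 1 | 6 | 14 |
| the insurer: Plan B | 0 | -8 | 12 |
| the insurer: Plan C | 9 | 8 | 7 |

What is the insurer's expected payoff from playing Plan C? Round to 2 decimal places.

7.40

Take the expectation over the applicant's risk level, weighting each type's action by its prior probability.
E[Plan C] = 0.6·7 + 0.2·9 + 0.2·7 = 4.2 + 1.8 + 1.4 = 7.4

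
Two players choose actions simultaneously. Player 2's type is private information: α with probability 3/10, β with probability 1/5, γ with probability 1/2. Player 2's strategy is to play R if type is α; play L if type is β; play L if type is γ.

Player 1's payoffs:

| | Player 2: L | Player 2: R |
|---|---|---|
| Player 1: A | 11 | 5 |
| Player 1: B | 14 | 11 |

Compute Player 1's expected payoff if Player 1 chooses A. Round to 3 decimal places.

9.200

E[A] = 3/10·5 + 1/5·11 + 1/2·11 = 3/2 + 11/5 + 11/2 = 46/5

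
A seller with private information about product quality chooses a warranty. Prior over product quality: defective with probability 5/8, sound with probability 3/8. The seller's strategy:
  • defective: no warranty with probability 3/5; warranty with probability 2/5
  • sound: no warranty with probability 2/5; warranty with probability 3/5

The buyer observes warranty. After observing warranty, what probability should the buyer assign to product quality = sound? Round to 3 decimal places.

0.474

P(warranty) = (5/8)·(2/5) + (3/8)·(3/5) = 19/40
P(sound | warranty) = ((3/8)·(3/5)) / (19/40) = (9/40) / (19/40) = 9/19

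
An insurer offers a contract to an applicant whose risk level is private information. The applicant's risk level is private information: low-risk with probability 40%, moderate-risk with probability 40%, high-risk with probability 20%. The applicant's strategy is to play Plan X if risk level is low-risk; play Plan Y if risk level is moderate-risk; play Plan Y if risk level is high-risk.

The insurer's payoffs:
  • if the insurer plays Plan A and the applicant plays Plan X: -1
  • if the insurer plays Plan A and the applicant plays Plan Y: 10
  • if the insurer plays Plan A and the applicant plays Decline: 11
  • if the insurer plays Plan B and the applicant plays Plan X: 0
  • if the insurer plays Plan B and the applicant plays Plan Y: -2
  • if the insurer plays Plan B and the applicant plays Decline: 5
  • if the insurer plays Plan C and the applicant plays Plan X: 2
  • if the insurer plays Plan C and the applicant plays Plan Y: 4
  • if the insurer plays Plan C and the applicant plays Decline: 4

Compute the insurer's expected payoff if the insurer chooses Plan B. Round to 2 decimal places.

E[Plan B] = 0.4·0 + 0.4·(-2) + 0.2·(-2) = 0 + (-0.8) + (-0.4) = -1.2

-1.20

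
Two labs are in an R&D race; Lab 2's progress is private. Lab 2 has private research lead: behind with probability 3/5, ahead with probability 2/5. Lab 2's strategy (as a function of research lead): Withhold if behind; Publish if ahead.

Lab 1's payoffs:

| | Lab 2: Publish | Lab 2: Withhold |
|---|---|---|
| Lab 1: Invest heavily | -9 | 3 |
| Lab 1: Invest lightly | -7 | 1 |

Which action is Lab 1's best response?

Compute Lab 1's expected payoff for each action, taking the expectation over Lab 2's type.
E[Invest heavily] = 3/5·(3) + 2/5·(-9) = -9/5
E[Invest lightly] = 3/5·(1) + 2/5·(-7) = -11/5
Best response: Invest heavily (-9/5 is the largest).

Invest heavily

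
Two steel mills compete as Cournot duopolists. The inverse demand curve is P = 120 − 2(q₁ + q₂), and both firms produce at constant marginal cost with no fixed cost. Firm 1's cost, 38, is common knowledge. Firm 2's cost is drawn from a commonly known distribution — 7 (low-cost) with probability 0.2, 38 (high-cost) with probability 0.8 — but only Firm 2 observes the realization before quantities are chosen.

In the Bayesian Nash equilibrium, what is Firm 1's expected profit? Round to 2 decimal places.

319.20

Type-c best response for Firm 2: q₂(c) = (120 − c)/4 − q₁/2.
Firm 1 maximizes expected profit; its first-order condition is 120 − 4q₁ − 2E[q₂] − 38 = 0.
Substituting E[q₂] and solving: E[c₂] = 31.8, so q₁ = (120 − 2·38 + 31.8)/6 = 12.6333.
E[P] = 120 − 2·(q₁ + E[q₂]) = 63.2667; Firm 1's expected profit = (E[P] − 38)·q₁ = (63.2667 − 38)·12.6333 = 319.202.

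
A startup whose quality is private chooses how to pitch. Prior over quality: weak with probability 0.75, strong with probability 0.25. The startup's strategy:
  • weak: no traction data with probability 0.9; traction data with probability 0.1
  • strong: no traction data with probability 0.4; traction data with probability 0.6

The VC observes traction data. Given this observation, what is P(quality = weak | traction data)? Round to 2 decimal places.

P(traction data) = 0.75·0.1 + 0.25·0.6 = 0.225
P(weak | traction data) = (0.75·0.1) / 0.225 = 0.075 / 0.225 = 0.333333

0.33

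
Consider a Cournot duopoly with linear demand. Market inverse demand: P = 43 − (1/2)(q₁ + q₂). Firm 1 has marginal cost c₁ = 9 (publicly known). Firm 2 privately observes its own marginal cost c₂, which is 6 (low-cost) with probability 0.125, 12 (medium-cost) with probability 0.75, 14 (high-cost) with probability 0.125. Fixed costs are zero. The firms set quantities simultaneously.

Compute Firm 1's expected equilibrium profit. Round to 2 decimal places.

296.06

Type-c best response for Firm 2: q₂(c) = (43 − c) − q₁/2.
Firm 1 maximizes expected profit; its first-order condition is 43 − q₁ − (1/2)E[q₂] − 9 = 0.
Substituting E[q₂] and solving: E[c₂] = 11.5, so q₁ = (43 − 2·9 + 11.5)/(3/2) = 24.3333.
E[P] = 43 − (1/2)·(q₁ + E[q₂]) = 21.1667; Firm 1's expected profit = (E[P] − 9)·q₁ = (21.1667 − 9)·24.3333 = 296.056.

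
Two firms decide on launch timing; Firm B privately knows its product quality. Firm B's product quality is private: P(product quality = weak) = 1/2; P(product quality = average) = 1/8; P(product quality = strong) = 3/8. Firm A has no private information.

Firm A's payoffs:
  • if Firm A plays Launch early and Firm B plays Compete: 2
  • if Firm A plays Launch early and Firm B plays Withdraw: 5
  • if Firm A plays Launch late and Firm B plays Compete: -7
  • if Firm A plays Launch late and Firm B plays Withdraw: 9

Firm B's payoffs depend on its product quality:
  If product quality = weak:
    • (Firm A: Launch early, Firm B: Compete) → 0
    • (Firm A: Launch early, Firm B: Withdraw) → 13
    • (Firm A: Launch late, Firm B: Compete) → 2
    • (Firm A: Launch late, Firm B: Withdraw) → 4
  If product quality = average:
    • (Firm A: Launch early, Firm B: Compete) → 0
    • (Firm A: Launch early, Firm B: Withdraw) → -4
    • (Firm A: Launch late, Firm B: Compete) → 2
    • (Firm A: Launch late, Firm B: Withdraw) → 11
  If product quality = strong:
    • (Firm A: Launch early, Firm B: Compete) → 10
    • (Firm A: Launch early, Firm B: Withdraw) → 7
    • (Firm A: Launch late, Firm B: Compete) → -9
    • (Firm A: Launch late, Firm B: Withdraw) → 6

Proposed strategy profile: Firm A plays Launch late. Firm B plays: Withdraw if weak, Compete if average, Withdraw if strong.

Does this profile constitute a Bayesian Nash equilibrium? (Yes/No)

Firm A plays Launch late: E[Launch late] = 1/2·(9) + 1/8·(-7) + 3/8·(9) = 7; E[Launch early] = 37/8. Best-responding. ✓
Firm B (product quality weak), facing Launch late: Compete gives 2, Withdraw gives 4. Proposed Withdraw is best. ✓
Firm B (product quality average), facing Launch late: Compete gives 2, Withdraw gives 11. Proposed Compete is not best — profitable deviation exists. ✗
Firm B (product quality strong), facing Launch late: Compete gives -9, Withdraw gives 6. Proposed Withdraw is best. ✓

No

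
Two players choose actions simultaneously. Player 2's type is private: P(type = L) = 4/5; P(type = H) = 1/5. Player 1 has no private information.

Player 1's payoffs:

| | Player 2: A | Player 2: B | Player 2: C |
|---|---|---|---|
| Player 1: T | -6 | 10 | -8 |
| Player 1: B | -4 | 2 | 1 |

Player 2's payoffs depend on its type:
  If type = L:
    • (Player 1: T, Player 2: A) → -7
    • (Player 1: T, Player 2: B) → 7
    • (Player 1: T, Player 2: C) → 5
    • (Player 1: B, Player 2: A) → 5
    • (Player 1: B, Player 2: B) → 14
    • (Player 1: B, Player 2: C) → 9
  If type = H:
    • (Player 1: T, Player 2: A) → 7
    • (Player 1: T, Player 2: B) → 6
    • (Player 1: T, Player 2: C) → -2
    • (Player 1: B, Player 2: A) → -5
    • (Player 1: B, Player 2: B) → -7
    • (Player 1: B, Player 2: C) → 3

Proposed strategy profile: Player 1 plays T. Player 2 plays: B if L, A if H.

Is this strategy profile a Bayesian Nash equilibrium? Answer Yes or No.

Yes

Player 1 plays T: E[T] = 4/5·(10) + 1/5·(-6) = 34/5; E[B] = 4/5. Best-responding. ✓
Player 2 (type L), facing T: A gives -7, B gives 7, C gives 5. Proposed B is best. ✓
Player 2 (type H), facing T: A gives 7, B gives 6, C gives -2. Proposed A is best. ✓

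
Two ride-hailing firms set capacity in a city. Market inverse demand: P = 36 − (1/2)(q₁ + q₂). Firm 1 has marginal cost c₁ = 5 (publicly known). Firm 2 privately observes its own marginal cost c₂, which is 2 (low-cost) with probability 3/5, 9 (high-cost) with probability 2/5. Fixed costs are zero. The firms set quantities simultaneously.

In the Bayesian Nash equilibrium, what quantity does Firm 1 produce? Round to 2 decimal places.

Firm 2 with cost c maximizes (36 − (1/2)(q₁+q₂) − c)·q₂, giving q₂(c) = (36 − c − (1/2)q₁).
E[c₂] = 3/5·2 + 2/5·9 = 4.8
Firm 1's FOC against E[q₂] yields q₁ = (36 − 2·5 + E[c₂])/(3/2) = (36 − 10 + 4.8)/(3/2) = 20.5333.

20.53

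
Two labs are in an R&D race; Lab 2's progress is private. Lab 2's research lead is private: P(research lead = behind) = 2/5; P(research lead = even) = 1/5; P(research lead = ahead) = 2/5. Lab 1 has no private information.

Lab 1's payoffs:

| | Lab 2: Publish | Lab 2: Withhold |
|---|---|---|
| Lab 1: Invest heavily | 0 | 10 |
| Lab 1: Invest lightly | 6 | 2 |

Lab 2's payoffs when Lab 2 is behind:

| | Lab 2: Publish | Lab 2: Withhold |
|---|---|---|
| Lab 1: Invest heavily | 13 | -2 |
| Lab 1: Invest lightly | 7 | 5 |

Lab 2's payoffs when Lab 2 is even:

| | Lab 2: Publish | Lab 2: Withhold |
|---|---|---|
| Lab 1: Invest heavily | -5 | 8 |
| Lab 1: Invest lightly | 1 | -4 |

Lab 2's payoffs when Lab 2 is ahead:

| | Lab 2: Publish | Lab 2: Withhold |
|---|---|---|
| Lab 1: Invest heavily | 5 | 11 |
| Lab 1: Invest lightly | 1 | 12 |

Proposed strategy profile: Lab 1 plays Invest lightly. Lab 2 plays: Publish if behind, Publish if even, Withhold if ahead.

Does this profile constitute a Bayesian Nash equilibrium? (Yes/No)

Lab 1 plays Invest lightly: E[Invest lightly] = 2/5·(6) + 1/5·(6) + 2/5·(2) = 22/5; E[Invest heavily] = 4. Best-responding. ✓
Lab 2 (research lead behind), facing Invest lightly: Publish gives 7, Withhold gives 5. Proposed Publish is best. ✓
Lab 2 (research lead even), facing Invest lightly: Publish gives 1, Withhold gives -4. Proposed Publish is best. ✓
Lab 2 (research lead ahead), facing Invest lightly: Publish gives 1, Withhold gives 12. Proposed Withhold is best. ✓

Yes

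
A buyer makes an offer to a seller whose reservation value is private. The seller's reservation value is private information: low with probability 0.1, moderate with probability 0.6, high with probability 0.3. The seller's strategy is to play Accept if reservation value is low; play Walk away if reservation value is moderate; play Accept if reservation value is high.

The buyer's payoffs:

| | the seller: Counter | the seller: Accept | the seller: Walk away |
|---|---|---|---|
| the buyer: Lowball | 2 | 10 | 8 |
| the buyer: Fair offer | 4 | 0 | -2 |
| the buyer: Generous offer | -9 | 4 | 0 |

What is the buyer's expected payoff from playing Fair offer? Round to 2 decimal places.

-1.20

E[Fair offer] = 0.1·0 + 0.6·(-2) + 0.3·0 = 0 + (-1.2) + 0 = -1.2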